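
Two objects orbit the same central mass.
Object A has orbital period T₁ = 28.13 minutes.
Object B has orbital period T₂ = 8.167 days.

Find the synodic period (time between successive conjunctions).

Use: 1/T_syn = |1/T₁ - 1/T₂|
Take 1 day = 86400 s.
T₁ = 28.13 minutes = 1687.8 s
T₂ = 8.167 days = 705629 s
1/T₁ = 0.000592487 s⁻¹
1/T₂ = 1.41718 × 10^-6 s⁻¹
|1/T₁ − 1/T₂| = 0.00059107 s⁻¹
T_syn = 1 / |1/T₁ − 1/T₂| = 1691.85 s ≈ 28.2 minutes

Final answer: T_syn = 28.2 minutes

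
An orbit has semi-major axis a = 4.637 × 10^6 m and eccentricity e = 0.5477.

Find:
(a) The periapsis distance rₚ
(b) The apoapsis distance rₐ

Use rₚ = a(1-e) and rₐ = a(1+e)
a = 4.637 × 10^6 m
e = 0.5477:  1 − e = 0.4523,  1 + e = 1.5477
(a) rₚ = a(1 − e) = 4.637 × 10^6 m × 0.4523 = 2.09732 × 10^6 m ≈ 2.097 × 10^6 m
(b) rₐ = a(1 + e) = 4.637 × 10^6 m × 1.5477 = 7.17668 × 10^6 m ≈ 7.177 × 10^6 m

Final answer:
(a) rₚ = 2.097 × 10^6 m
(b) rₐ = 7.177 × 10^6 m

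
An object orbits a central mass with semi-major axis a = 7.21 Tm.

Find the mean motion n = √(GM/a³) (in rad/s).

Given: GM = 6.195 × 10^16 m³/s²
a = 7.21 Tm = 7.21 × 10^12 m
GM = 6.195 × 10^16 m³/s²
a³ = 3.74805 × 10^38 m³
GM/a³ = (6.195 × 10^16) / (3.74805 × 10^38) = 1.65286 × 10^-22 s⁻²
n = √(GM/a³) = 1.28564 × 10^-11 rad/s ≈ 1.286 × 10^-11 rad/s

Final answer: n = 1.286 × 10^-11 rad/s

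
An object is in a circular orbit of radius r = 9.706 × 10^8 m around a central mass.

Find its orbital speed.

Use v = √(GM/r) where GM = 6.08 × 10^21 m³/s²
r = 9.706 × 10^8 m
GM = 6.08 × 10^21 m³/s²
GM/r = (6.08 × 10^21) / (9.706 × 10^8) = 6.26417 × 10^12 m²/s²
v = √(GM/r) = 2.50283 × 10^6 m/s ≈ 2503 km/s

Final answer: 2503 km/s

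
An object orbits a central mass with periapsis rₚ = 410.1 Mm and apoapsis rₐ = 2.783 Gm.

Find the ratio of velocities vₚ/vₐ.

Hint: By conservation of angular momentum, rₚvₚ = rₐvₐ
rₚ = 410.1 Mm = 4.101 × 10^8 m
rₐ = 2.783 Gm = 2.783 × 10^9 m
rₚvₚ = rₐvₐ  ⇒  vₚ/vₐ = rₐ/rₚ
vₚ/vₐ = (2.783 × 10^9) / (4.101 × 10^8) = 6.78615

Final answer: vₚ/vₐ = 6.786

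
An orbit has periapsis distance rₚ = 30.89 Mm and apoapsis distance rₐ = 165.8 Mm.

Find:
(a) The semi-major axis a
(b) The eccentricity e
rₚ = 30.89 Mm = 3.089 × 10^7 m
rₐ = 165.8 Mm = 1.658 × 10^8 m
(a) a = (rₚ + rₐ)/2 = 9.8345 × 10^7 m ≈ 98.34 Mm
(b) e = (rₐ − rₚ)/(rₐ + rₚ) = (1.3491 × 10^8) / (1.9669 × 10^8) = 0.685902

Final answer:
(a) a = 98.34 Mm
(b) e = 0.6859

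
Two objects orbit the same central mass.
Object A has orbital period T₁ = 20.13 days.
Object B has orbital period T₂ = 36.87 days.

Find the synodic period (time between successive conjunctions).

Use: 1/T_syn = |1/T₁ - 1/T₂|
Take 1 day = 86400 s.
T₁ = 20.13 days = 1.73923 × 10^6 s
T₂ = 36.87 days = 3.18557 × 10^6 s
1/T₁ = 5.74966 × 10^-7 s⁻¹
1/T₂ = 3.13916 × 10^-7 s⁻¹
|1/T₁ − 1/T₂| = 2.61051 × 10^-7 s⁻¹
T_syn = 1 / |1/T₁ − 1/T₂| = 3.83067 × 10^6 s ≈ 44.34 days

Final answer: T_syn = 44.34 days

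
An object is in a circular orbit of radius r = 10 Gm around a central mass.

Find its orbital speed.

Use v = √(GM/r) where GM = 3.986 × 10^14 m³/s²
r = 10 Gm = 1 × 10^10 m
GM = 3.986 × 10^14 m³/s²
GM/r = (3.986 × 10^14) / (1 × 10^10) = 39860 m²/s²
v = √(GM/r) = 199.65 m/s ≈ 199.6 m/s

Final answer: 199.6 m/s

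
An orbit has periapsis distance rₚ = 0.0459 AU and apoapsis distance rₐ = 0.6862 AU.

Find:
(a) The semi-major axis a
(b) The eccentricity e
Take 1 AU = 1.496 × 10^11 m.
rₚ = 0.0459 AU = 6.86664 × 10^9 m
rₐ = 0.6862 AU = 1.02656 × 10^11 m
(a) a = (rₚ + rₐ)/2 = 5.47611 × 10^10 m ≈ 0.366 AU
(b) e = (rₐ − rₚ)/(rₐ + rₚ) = (9.57889 × 10^10) / (1.09522 × 10^11) = 0.874607

Final answer:
(a) a = 0.366 AU
(b) e = 0.8746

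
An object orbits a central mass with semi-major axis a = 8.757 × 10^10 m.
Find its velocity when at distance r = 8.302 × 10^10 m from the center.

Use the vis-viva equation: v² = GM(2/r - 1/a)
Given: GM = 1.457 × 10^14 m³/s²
a = 8.757 × 10^10 m
r = 8.302 × 10^10 m
GM = 1.457 × 10^14 m³/s²
2/r − 1/a = 2.40906 × 10^-11 − 1.14194 × 10^-11 = 1.26711 × 10^-11 m⁻¹
v² = GM (2/r − 1/a) = 1846.19 m²/s²
v = 42.9673 m/s ≈ 42.97 m/s

Final answer: 42.97 m/s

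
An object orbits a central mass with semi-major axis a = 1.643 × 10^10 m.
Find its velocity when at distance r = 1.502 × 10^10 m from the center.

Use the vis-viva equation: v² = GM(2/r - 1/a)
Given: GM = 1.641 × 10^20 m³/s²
a = 1.643 × 10^10 m
r = 1.502 × 10^10 m
GM = 1.641 × 10^20 m³/s²
2/r − 1/a = 1.33156 × 10^-10 − 6.08643 × 10^-11 = 7.22915 × 10^-11 m⁻¹
v² = GM (2/r − 1/a) = 1.1863 × 10^10 m²/s²
v = 108918 m/s ≈ 108.9 km/s

Final answer: 108.9 km/s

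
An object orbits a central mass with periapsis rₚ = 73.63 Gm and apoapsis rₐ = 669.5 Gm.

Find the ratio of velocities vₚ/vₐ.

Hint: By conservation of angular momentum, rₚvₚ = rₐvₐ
rₚ = 73.63 Gm = 7.363 × 10^10 m
rₐ = 669.5 Gm = 6.695 × 10^11 m
rₚvₚ = rₐvₐ  ⇒  vₚ/vₐ = rₐ/rₚ
vₚ/vₐ = (6.695 × 10^11) / (7.363 × 10^10) = 9.09276

Final answer: vₚ/vₐ = 9.093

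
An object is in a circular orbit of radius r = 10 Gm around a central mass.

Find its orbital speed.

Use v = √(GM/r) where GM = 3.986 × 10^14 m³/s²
r = 10 Gm = 1 × 10^10 m
GM = 3.986 × 10^14 m³/s²
GM/r = (3.986 × 10^14) / (1 × 10^10) = 39860 m²/s²
v = √(GM/r) = 199.65 m/s ≈ 199.6 m/s

Final answer: 199.6 m/s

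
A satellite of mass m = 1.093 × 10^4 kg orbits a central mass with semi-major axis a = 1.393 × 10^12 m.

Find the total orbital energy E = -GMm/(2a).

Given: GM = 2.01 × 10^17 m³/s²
a = 1.393 × 10^12 m
GM = 2.01 × 10^17 m³/s²
2a = 2.786 × 10^12 m
GMm = 2.01 × 10^17 × 10930 = 2.19693 × 10^21 m³·kg/s²
E = −GMm/(2a) = -7.88561 × 10^8 J ≈ -788.6 MJ

Final answer: -788.6 MJ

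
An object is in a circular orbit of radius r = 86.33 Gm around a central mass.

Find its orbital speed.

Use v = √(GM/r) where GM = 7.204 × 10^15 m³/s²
r = 86.33 Gm = 8.633 × 10^10 m
GM = 7.204 × 10^15 m³/s²
GM/r = (7.204 × 10^15) / (8.633 × 10^10) = 83447.2 m²/s²
v = √(GM/r) = 288.872 m/s ≈ 288.9 m/s

Final answer: 288.9 m/s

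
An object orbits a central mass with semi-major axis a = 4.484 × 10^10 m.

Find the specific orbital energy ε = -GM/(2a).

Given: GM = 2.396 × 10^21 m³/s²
a = 4.484 × 10^10 m
GM = 2.396 × 10^21 m³/s²
2a = 8.968 × 10^10 m
ε = −GM/(2a) = -2.67172 × 10^10 J/kg ≈ -26.72 GJ/kg

Final answer: -26.72 GJ/kg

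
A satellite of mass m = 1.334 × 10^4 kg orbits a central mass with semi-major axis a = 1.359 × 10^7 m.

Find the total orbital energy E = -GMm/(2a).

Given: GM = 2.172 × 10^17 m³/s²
a = 1.359 × 10^7 m
GM = 2.172 × 10^17 m³/s²
2a = 2.718 × 10^7 m
GMm = 2.172 × 10^17 × 13340 = 2.89745 × 10^21 m³·kg/s²
E = −GMm/(2a) = -1.06602 × 10^14 J ≈ -106.6 TJ

Final answer: -106.6 TJ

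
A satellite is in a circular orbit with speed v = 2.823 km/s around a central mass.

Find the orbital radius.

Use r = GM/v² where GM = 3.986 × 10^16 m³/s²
v = 2.823 km/s = 2823 m/s
GM = 3.986 × 10^16 m³/s²
v² = 7.96933 × 10^6 m²/s²
r = GM/v² = (3.986 × 10^16) / (7.96933 × 10^6) = 5.00168 × 10^9 m ≈ 5.002 Gm

Final answer: 5.002 Gm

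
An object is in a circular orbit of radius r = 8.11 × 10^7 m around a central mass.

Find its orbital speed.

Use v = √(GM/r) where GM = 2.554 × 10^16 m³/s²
r = 8.11 × 10^7 m
GM = 2.554 × 10^16 m³/s²
GM/r = (2.554 × 10^16) / (8.11 × 10^7) = 3.1492 × 10^8 m²/s²
v = √(GM/r) = 17746 m/s ≈ 17.75 km/s

Final answer: 17.75 km/s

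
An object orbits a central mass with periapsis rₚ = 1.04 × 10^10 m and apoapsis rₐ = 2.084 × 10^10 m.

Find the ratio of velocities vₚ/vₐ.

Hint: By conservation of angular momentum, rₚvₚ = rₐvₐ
rₚ = 1.04 × 10^10 m
rₐ = 2.084 × 10^10 m
rₚvₚ = rₐvₐ  ⇒  vₚ/vₐ = rₐ/rₚ
vₚ/vₐ = (2.084 × 10^10) / (1.04 × 10^10) = 2.00385

Final answer: vₚ/vₐ = 2.004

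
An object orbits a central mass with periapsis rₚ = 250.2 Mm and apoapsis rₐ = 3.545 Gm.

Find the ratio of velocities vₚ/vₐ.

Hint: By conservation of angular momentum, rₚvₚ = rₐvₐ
rₚ = 250.2 Mm = 2.502 × 10^8 m
rₐ = 3.545 Gm = 3.545 × 10^9 m
rₚvₚ = rₐvₐ  ⇒  vₚ/vₐ = rₐ/rₚ
vₚ/vₐ = (3.545 × 10^9) / (2.502 × 10^8) = 14.1687

Final answer: vₚ/vₐ = 14.17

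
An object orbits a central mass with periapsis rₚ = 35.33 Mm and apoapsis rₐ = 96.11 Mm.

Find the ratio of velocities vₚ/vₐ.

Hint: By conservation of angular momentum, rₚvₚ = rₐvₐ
rₚ = 35.33 Mm = 3.533 × 10^7 m
rₐ = 96.11 Mm = 9.611 × 10^7 m
rₚvₚ = rₐvₐ  ⇒  vₚ/vₐ = rₐ/rₚ
vₚ/vₐ = (9.611 × 10^7) / (3.533 × 10^7) = 2.72035

Final answer: vₚ/vₐ = 2.72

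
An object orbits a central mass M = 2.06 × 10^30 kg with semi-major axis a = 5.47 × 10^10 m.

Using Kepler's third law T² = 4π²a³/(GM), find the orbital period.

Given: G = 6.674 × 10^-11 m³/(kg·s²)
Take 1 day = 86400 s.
M = 2.06 × 10^30 kg
GM = G × M = 6.674 × 10^-11 × 2.06 × 10^30 = 1.37484 × 10^20 m³/s²
a = 5.47 × 10^10 m
a³ = 1.63667 × 10^32 m³
T = 2π √(a³/GM) = 2π √((1.63667 × 10^32) / (1.37484 × 10^20)) = 2π × 1.09107 × 10^6 s
T = 6.85542 × 10^6 s ≈ 79.35 days

Final answer: 79.35 days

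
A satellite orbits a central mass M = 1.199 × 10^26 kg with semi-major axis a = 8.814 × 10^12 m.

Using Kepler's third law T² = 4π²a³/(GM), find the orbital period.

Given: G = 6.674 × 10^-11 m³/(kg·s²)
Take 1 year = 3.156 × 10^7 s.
M = 1.199 × 10^26 kg
GM = G × M = 6.674 × 10^-11 × 1.199 × 10^26 = 8.00213 × 10^15 m³/s²
a = 8.814 × 10^12 m
a³ = 6.8473 × 10^38 m³
T = 2π √(a³/GM) = 2π √((6.8473 × 10^38) / (8.00213 × 10^15)) = 2π × 2.92521 × 10^11 s
T = 1.83796 × 10^12 s ≈ 5.824 × 10^4 years

Final answer: 5.824 × 10^4 years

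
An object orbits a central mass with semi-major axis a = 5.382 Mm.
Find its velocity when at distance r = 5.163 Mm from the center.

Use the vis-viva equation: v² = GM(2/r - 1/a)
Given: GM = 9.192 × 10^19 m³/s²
a = 5.382 Mm = 5.382 × 10^6 m
r = 5.163 Mm = 5.163 × 10^6 m
GM = 9.192 × 10^19 m³/s²
2/r − 1/a = 3.87372 × 10^-7 − 1.85805 × 10^-7 = 2.01567 × 10^-7 m⁻¹
v² = GM (2/r − 1/a) = 1.85281 × 10^13 m²/s²
v = 4.30442 × 10^6 m/s ≈ 4304 km/s

Final answer: 4304 km/s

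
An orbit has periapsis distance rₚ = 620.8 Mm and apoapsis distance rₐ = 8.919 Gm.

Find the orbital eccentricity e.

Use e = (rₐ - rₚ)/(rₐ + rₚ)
rₚ = 620.8 Mm = 6.208 × 10^8 m
rₐ = 8.919 Gm = 8.919 × 10^9 m
rₐ − rₚ = 8.2982 × 10^9 m
rₐ + rₚ = 9.5398 × 10^9 m
e = (rₐ − rₚ)/(rₐ + rₚ) = 0.869851

Final answer: e = 0.8699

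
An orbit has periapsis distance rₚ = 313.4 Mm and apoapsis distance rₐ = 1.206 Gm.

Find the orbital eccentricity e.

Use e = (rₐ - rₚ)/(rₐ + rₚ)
rₚ = 313.4 Mm = 3.134 × 10^8 m
rₐ = 1.206 Gm = 1.206 × 10^9 m
rₐ − rₚ = 8.926 × 10^8 m
rₐ + rₚ = 1.5194 × 10^9 m
e = (rₐ − rₚ)/(rₐ + rₚ) = 0.587469

Final answer: e = 0.5875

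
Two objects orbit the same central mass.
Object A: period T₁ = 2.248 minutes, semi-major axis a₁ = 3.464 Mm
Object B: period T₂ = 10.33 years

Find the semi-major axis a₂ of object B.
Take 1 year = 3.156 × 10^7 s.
T₁ = 2.248 minutes = 134.88 s
T₂ = 10.33 years = 3.26015 × 10^8 s
a₁ = 3.464 Mm = 3.464 × 10^6 m
Kepler's third law: (T₂/T₁)² = (a₂/a₁)³  ⇒  a₂ = a₁ (T₂/T₁)^(2/3)
T₂/T₁ = 2.41707 × 10^6
(T₂/T₁)^(2/3) = 18010.5
a₂ = 3.464 × 10^6 m × 18010.5 = 6.23885 × 10^10 m ≈ 62.39 Gm

Final answer: a₂ = 62.39 Gm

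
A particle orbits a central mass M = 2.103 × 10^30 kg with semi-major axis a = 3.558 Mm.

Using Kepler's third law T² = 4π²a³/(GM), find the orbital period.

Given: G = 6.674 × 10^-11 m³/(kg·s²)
M = 2.103 × 10^30 kg
GM = G × M = 6.674 × 10^-11 × 2.103 × 10^30 = 1.40354 × 10^20 m³/s²
a = 3.558 Mm = 3.558 × 10^6 m
a³ = 4.5042 × 10^19 m³
T = 2π √(a³/GM) = 2π √((4.5042 × 10^19) / (1.40354 × 10^20)) = 2π × 0.566495 s
T = 3.55939 s ≈ 3.559 seconds

Final answer: 3.559 seconds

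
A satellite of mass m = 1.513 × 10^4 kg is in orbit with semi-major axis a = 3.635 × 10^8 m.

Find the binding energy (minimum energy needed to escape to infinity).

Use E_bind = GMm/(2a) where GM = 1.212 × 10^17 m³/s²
a = 3.635 × 10^8 m
GM = 1.212 × 10^17 m³/s²
m = 1.513 × 10^4 kg
GMm = 1.212 × 10^17 × 15130 = 1.83376 × 10^21 m³·kg/s²
2a = 7.27 × 10^8 m
E_bind = GMm/(2a) = 2.52236 × 10^12 J ≈ 2.522 TJ

Final answer: 2.522 TJ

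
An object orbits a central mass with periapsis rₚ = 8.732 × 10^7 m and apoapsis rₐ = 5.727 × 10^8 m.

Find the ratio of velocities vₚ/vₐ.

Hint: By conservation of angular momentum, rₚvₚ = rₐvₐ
rₚ = 8.732 × 10^7 m
rₐ = 5.727 × 10^8 m
rₚvₚ = rₐvₐ  ⇒  vₚ/vₐ = rₐ/rₚ
vₚ/vₐ = (5.727 × 10^8) / (8.732 × 10^7) = 6.55863

Final answer: vₚ/vₐ = 6.559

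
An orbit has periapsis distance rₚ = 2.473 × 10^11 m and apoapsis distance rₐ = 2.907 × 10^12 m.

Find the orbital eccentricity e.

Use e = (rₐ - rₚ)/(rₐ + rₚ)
rₚ = 2.473 × 10^11 m
rₐ = 2.907 × 10^12 m
rₐ − rₚ = 2.6597 × 10^12 m
rₐ + rₚ = 3.1543 × 10^12 m
e = (rₐ − rₚ)/(rₐ + rₚ) = 0.843198

Final answer: e = 0.8432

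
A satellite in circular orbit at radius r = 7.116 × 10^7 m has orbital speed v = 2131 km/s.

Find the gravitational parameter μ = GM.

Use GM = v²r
r = 7.116 × 10^7 m
v = 2131 km/s = 2.131 × 10^6 m/s
v² = 4.54116 × 10^12 m²/s²
GM = v²r = 4.54116 × 10^12 × 7.116 × 10^7 = 3.23149 × 10^20 m³/s²
GM ≈ 3.231 × 10^20 m³/s²

Final answer: GM = 3.231 × 10^20 m³/s²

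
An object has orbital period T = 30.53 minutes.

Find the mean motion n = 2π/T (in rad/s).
T = 30.53 minutes = 1831.8 s
n = 2π / 1831.8 s = 0.00343006 rad/s ≈ 0.00343 rad/s

Final answer: n = 0.00343 rad/s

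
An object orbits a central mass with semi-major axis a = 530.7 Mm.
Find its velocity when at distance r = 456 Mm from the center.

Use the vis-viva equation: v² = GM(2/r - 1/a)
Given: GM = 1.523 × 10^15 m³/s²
a = 530.7 Mm = 5.307 × 10^8 m
r = 456 Mm = 4.56 × 10^8 m
GM = 1.523 × 10^15 m³/s²
2/r − 1/a = 4.38596 × 10^-9 − 1.8843 × 10^-9 = 2.50166 × 10^-9 m⁻¹
v² = GM (2/r − 1/a) = 3.81003 × 10^6 m²/s²
v = 1951.93 m/s ≈ 1.952 km/s

Final answer: 1.952 km/s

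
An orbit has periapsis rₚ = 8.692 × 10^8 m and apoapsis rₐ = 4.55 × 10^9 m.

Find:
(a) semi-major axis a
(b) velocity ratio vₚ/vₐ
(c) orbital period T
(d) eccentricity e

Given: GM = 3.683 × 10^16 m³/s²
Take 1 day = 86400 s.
rₚ = 8.692 × 10^8 m
rₐ = 4.55 × 10^9 m
GM = 3.683 × 10^16 m³/s²
a = (rₚ + rₐ)/2 = 2.7096 × 10^9 m
e = (rₐ − rₚ)/(rₐ + rₚ) = (3.6808 × 10^9) / (5.4192 × 10^9) = 0.679215
(a) a = 2.7096 × 10^9 m ≈ 2.71 × 10^9 m
(b) vₚ/vₐ = rₐ/rₚ (angular momentum) = (4.55 × 10^9) / (8.692 × 10^8) = 5.2347 ≈ 5.235
(c) a³ = 1.98937 × 10^28 m³;  T = 2π √(a³/GM) = 2π × 734949 s = 4.61782 × 10^6 s ≈ 53.45 days
(d) e = 0.679215 ≈ 0.6792

Final answer:
(a) semi-major axis a = 2.71 × 10^9 m
(b) velocity ratio vₚ/vₐ = 5.235
(c) orbital period T = 53.45 days
(d) eccentricity e = 0.6792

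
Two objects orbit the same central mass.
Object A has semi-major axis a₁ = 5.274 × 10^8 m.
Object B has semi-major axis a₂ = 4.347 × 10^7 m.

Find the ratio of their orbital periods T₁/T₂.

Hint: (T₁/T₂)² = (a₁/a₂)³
a₁ = 5.274 × 10^8 m
a₂ = 4.347 × 10^7 m
a₁/a₂ = 12.1325
T₁/T₂ = (a₁/a₂)^(3/2) = (12.1325)^1.5 = 42.2596

Final answer: T₁/T₂ = 42.26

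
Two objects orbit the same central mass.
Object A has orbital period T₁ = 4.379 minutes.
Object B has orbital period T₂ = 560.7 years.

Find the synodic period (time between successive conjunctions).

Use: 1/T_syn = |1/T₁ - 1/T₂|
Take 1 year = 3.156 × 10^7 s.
T₁ = 4.379 minutes = 262.74 s
T₂ = 560.7 years = 1.76957 × 10^10 s
1/T₁ = 0.00380604 s⁻¹
1/T₂ = 5.65109 × 10^-11 s⁻¹
|1/T₁ − 1/T₂| = 0.00380604 s⁻¹
T_syn = 1 / |1/T₁ − 1/T₂| = 262.74 s ≈ 4.379 minutes

Final answer: T_syn = 4.379 minutes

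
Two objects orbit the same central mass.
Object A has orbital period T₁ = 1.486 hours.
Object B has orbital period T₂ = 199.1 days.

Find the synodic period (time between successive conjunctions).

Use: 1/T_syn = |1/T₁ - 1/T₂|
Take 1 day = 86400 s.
T₁ = 1.486 hours = 5349.6 s
T₂ = 199.1 days = 1.72022 × 10^7 s
1/T₁ = 0.00018693 s⁻¹
1/T₂ = 5.8132 × 10^-8 s⁻¹
|1/T₁ − 1/T₂| = 0.000186872 s⁻¹
T_syn = 1 / |1/T₁ − 1/T₂| = 5351.26 s ≈ 1.486 hours

Final answer: T_syn = 1.486 hours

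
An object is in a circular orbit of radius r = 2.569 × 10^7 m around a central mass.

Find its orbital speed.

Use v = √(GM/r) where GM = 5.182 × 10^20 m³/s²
r = 2.569 × 10^7 m
GM = 5.182 × 10^20 m³/s²
GM/r = (5.182 × 10^20) / (2.569 × 10^7) = 2.01713 × 10^13 m²/s²
v = √(GM/r) = 4.49124 × 10^6 m/s ≈ 4491 km/s

Final answer: 4491 km/s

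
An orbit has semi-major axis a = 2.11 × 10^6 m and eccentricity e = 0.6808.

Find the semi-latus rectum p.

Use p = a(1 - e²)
a = 2.11 × 10^6 m
e = 0.6808,  e² = 0.463489,  1 − e² = 0.536511
p = a(1 − e²) = 2.11 × 10^6 m × 0.536511 = 1.13204 × 10^6 m ≈ 1.132 × 10^6 m

Final answer: p = 1.132 × 10^6 m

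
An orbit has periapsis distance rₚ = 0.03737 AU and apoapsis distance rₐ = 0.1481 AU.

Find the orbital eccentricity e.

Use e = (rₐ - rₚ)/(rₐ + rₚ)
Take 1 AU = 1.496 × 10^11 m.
rₚ = 0.03737 AU = 5.59055 × 10^9 m
rₐ = 0.1481 AU = 2.21558 × 10^10 m
rₐ − rₚ = 1.65652 × 10^10 m
rₐ + rₚ = 2.77463 × 10^10 m
e = (rₐ − rₚ)/(rₐ + rₚ) = 0.597024

Final answer: e = 0.597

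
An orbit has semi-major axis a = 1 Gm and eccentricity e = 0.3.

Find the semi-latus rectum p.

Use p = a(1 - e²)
a = 1 Gm = 1 × 10^9 m
e = 0.3,  e² = 0.09,  1 − e² = 0.91
p = a(1 − e²) = 1 × 10^9 m × 0.91 = 9.1 × 10^8 m ≈ 910 Mm

Final answer: p = 910 Mm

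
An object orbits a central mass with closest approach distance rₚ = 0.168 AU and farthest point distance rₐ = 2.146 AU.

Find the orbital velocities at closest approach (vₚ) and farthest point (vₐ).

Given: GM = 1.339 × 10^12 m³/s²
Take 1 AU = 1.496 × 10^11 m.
rₚ = 0.168 AU = 2.51328 × 10^10 m
rₐ = 2.146 AU = 3.21042 × 10^11 m
GM = 1.339 × 10^12 m³/s²
a = (rₚ + rₐ)/2 = 1.73087 × 10^11 m
Vis-viva: v² = GM (2/r − 1/a)
vₚ² = 1.339 × 10^12 × (7.95773 × 10^-11 − 5.77743 × 10^-12) = 98.818 m²/s²
vₚ = 9.94072 m/s ≈ 9.941 m/s
vₐ² = 1.339 × 10^12 × (6.22972 × 10^-12 − 5.77743 × 10^-12) = 0.605613 m²/s²
vₐ = 0.778211 m/s ≈ 0.7782 m/s

Final answer: vₚ = 9.941 m/s, vₐ = 0.7782 m/s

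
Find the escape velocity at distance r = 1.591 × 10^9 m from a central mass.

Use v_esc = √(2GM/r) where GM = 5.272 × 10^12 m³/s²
r = 1.591 × 10^9 m
GM = 5.272 × 10^12 m³/s²
2GM/r = 2 × (5.272 × 10^12) / (1.591 × 10^9) = 6627.28 m²/s²
v_esc = √(2GM/r) = 81.4081 m/s ≈ 81.41 m/s

Final answer: 81.41 m/s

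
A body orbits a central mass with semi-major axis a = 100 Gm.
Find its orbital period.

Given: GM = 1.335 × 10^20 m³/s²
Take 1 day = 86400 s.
a = 100 Gm = 1 × 10^11 m
GM = 1.335 × 10^20 m³/s²
a³ = 1 × 10^33 m³
T = 2π √(a³/GM) = 2π √((1 × 10^33) / (1.335 × 10^20)) = 2π × 2.7369 × 10^6 s
T = 1.71965 × 10^7 s ≈ 199 days

Final answer: 199 days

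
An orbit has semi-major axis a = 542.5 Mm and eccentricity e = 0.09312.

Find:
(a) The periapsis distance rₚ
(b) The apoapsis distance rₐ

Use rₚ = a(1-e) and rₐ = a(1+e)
a = 542.5 Mm = 5.425 × 10^8 m
e = 0.09312:  1 − e = 0.90688,  1 + e = 1.09312
(a) rₚ = a(1 − e) = 5.425 × 10^8 m × 0.90688 = 4.91982 × 10^8 m ≈ 492 Mm
(b) rₐ = a(1 + e) = 5.425 × 10^8 m × 1.09312 = 5.93018 × 10^8 m ≈ 593 Mm

Final answer:
(a) rₚ = 492 Mm
(b) rₐ = 593 Mm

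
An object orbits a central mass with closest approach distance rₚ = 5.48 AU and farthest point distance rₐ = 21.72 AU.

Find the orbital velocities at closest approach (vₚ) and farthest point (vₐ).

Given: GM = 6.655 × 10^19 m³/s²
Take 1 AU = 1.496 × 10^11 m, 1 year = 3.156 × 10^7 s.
rₚ = 5.48 AU = 8.19808 × 10^11 m
rₐ = 21.72 AU = 3.24931 × 10^12 m
GM = 6.655 × 10^19 m³/s²
a = (rₚ + rₐ)/2 = 2.03456 × 10^12 m
Vis-viva: v² = GM (2/r − 1/a)
vₚ² = 6.655 × 10^19 × (2.4396 × 10^-12 − 4.91507 × 10^-13) = 1.29645 × 10^8 m²/s²
vₚ = 11386.2 m/s ≈ 2.402 AU/year
vₐ² = 6.655 × 10^19 × (6.15515 × 10^-13 − 4.91507 × 10^-13) = 8.25274 × 10^6 m²/s²
vₐ = 2872.76 m/s ≈ 0.606 AU/year

Final answer: vₚ = 2.402 AU/year, vₐ = 0.606 AU/year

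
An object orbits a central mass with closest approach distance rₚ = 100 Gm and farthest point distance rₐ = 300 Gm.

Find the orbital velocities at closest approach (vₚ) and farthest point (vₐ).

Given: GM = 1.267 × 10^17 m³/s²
rₚ = 100 Gm = 1 × 10^11 m
rₐ = 300 Gm = 3 × 10^11 m
GM = 1.267 × 10^17 m³/s²
a = (rₚ + rₐ)/2 = 2 × 10^11 m
Vis-viva: v² = GM (2/r − 1/a)
vₚ² = 1.267 × 10^17 × (2 × 10^-11 − 5 × 10^-12) = 1.9005 × 10^6 m²/s²
vₚ = 1378.59 m/s ≈ 1.379 km/s
vₐ² = 1.267 × 10^17 × (6.66667 × 10^-12 − 5 × 10^-12) = 211167 m²/s²
vₐ = 459.529 m/s ≈ 459.5 m/s

Final answer: vₚ = 1.379 km/s, vₐ = 459.5 m/s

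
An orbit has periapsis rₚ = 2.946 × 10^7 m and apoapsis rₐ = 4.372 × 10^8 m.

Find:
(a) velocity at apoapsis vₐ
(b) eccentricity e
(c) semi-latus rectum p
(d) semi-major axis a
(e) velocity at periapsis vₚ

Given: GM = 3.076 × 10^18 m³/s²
rₚ = 2.946 × 10^7 m
rₐ = 4.372 × 10^8 m
GM = 3.076 × 10^18 m³/s²
a = (rₚ + rₐ)/2 = 2.3333 × 10^8 m
e = (rₐ − rₚ)/(rₐ + rₚ) = (4.0774 × 10^8) / (4.6666 × 10^8) = 0.873741
(a) vₐ² = GM (2/rₐ − 1/a) = 3.076 × 10^18 × (4.57457 × 10^-9 − 4.28578 × 10^-9) = 8.88318 × 10^8 m²/s²;  vₐ = 29804.7 m/s ≈ 29.8 km/s
(b) e = 0.873741 ≈ 0.8737
(c) 1 − e² = 0.236577;  p = a(1 − e²) = 2.3333 × 10^8 × 0.236577 = 5.52004 × 10^7 m ≈ 5.52 × 10^7 m
(d) a = 2.3333 × 10^8 m ≈ 2.333 × 10^8 m
(e) vₚ² = GM (2/rₚ − 1/a) = 3.076 × 10^18 × (6.78887 × 10^-8 − 4.28578 × 10^-9) = 1.95642 × 10^11 m²/s²;  vₚ = 442315 m/s ≈ 442.3 km/s

Final answer:
(a) velocity at apoapsis vₐ = 29.8 km/s
(b) eccentricity e = 0.8737
(c) semi-latus rectum p = 5.52 × 10^7 m
(d) semi-major axis a = 2.333 × 10^8 m
(e) velocity at periapsis vₚ = 442.3 km/s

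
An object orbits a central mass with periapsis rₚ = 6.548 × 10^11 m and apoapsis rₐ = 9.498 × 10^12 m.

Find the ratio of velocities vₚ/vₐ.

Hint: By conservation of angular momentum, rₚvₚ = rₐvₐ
rₚ = 6.548 × 10^11 m
rₐ = 9.498 × 10^12 m
rₚvₚ = rₐvₐ  ⇒  vₚ/vₐ = rₐ/rₚ
vₚ/vₐ = (9.498 × 10^12) / (6.548 × 10^11) = 14.5052

Final answer: vₚ/vₐ = 14.51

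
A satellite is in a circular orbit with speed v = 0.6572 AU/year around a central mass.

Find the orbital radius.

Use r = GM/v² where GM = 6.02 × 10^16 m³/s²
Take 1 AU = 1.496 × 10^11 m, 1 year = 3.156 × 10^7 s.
v = 0.6572 AU/year = 3115.24 m/s
GM = 6.02 × 10^16 m³/s²
v² = 9.70475 × 10^6 m²/s²
r = GM/v² = (6.02 × 10^16) / (9.70475 × 10^6) = 6.20315 × 10^9 m ≈ 0.04146 AU

Final answer: 0.04146 AU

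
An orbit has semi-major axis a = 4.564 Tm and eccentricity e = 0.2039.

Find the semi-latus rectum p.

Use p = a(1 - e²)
a = 4.564 Tm = 4.564 × 10^12 m
e = 0.2039,  e² = 0.0415752,  1 − e² = 0.958425
p = a(1 − e²) = 4.564 × 10^12 m × 0.958425 = 4.37425 × 10^12 m ≈ 4.374 Tm

Final answer: p = 4.374 Tm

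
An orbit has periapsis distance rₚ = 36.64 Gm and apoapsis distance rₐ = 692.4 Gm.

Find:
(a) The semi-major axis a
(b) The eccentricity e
rₚ = 36.64 Gm = 3.664 × 10^10 m
rₐ = 692.4 Gm = 6.924 × 10^11 m
(a) a = (rₚ + rₐ)/2 = 3.6452 × 10^11 m ≈ 364.5 Gm
(b) e = (rₐ − rₚ)/(rₐ + rₚ) = (6.5576 × 10^11) / (7.2904 × 10^11) = 0.899484

Final answer:
(a) a = 364.5 Gm
(b) e = 0.8995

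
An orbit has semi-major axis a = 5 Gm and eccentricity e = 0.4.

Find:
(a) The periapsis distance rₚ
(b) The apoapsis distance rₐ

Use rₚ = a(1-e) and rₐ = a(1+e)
a = 5 Gm = 5 × 10^9 m
e = 0.4:  1 − e = 0.6,  1 + e = 1.4
(a) rₚ = a(1 − e) = 5 × 10^9 m × 0.6 = 3 × 10^9 m ≈ 3 Gm
(b) rₐ = a(1 + e) = 5 × 10^9 m × 1.4 = 7 × 10^9 m ≈ 7 Gm

Final answer:
(a) rₚ = 3 Gm
(b) rₐ = 7 Gm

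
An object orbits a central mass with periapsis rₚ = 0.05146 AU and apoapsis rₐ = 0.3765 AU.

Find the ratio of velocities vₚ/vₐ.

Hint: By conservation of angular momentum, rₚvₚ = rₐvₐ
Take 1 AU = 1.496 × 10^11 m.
rₚ = 0.05146 AU = 7.69842 × 10^9 m
rₐ = 0.3765 AU = 5.63244 × 10^10 m
rₚvₚ = rₐvₐ  ⇒  vₚ/vₐ = rₐ/rₚ
vₚ/vₐ = (5.63244 × 10^10) / (7.69842 × 10^9) = 7.31636

Final answer: vₚ/vₐ = 7.316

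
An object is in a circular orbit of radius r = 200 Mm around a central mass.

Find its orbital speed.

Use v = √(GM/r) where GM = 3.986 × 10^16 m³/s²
r = 200 Mm = 2 × 10^8 m
GM = 3.986 × 10^16 m³/s²
GM/r = (3.986 × 10^16) / (2 × 10^8) = 1.993 × 10^8 m²/s²
v = √(GM/r) = 14117.4 m/s ≈ 14.12 km/s

Final answer: 14.12 km/s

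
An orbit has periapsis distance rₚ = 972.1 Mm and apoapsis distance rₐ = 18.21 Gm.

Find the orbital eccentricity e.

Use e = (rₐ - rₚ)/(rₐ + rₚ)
rₚ = 972.1 Mm = 9.721 × 10^8 m
rₐ = 18.21 Gm = 1.821 × 10^10 m
rₐ − rₚ = 1.72379 × 10^10 m
rₐ + rₚ = 1.91821 × 10^10 m
e = (rₐ − rₚ)/(rₐ + rₚ) = 0.898645

Final answer: e = 0.8986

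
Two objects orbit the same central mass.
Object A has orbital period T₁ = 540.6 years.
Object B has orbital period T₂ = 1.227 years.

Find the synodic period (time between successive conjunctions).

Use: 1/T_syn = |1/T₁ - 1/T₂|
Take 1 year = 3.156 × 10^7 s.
T₁ = 540.6 years = 1.70613 × 10^10 s
T₂ = 1.227 years = 3.87241 × 10^7 s
1/T₁ = 5.86121 × 10^-11 s⁻¹
1/T₂ = 2.58237 × 10^-8 s⁻¹
|1/T₁ − 1/T₂| = 2.57651 × 10^-8 s⁻¹
T_syn = 1 / |1/T₁ − 1/T₂| = 3.88122 × 10^7 s ≈ 1.23 years

Final answer: T_syn = 1.23 years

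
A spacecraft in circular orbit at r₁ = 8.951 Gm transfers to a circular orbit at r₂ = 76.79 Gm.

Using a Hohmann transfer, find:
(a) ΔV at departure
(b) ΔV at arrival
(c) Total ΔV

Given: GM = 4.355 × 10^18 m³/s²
r₁ = 8.951 Gm = 8.951 × 10^9 m
r₂ = 76.79 Gm = 7.679 × 10^10 m
GM = 4.355 × 10^18 m³/s²
Transfer ellipse: a_t = (r₁ + r₂)/2 = 4.28705 × 10^10 m
Circular speed at r₁: v₁ = √(GM/r₁) = 22057.6 m/s
Transfer speed at r₁ (periapsis): v₁ₜ = √(GM(2/r₁ − 1/a_t)) = 29521 m/s
(a) ΔV₁ = v₁ₜ − v₁ = 7463.42 m/s ≈ 7.463 km/s
Circular speed at r₂: v₂ = √(GM/r₂) = 7530.81 m/s
Transfer speed at r₂ (apoapsis): v₂ₜ = √(GM(2/r₂ − 1/a_t)) = 3441.11 m/s
(b) ΔV₂ = v₂ − v₂ₜ = 4089.7 m/s ≈ 4.09 km/s
(c) ΔV_total = ΔV₁ + ΔV₂ = 11553.1 m/s ≈ 11.55 km/s

Final answer:
(a) ΔV₁ = 7.463 km/s
(b) ΔV₂ = 4.09 km/s
(c) ΔV_total = 11.55 km/s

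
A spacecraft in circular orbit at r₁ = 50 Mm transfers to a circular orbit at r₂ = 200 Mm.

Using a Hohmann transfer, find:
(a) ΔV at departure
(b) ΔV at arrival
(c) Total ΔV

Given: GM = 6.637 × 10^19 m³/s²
r₁ = 50 Mm = 5 × 10^7 m
r₂ = 200 Mm = 2 × 10^8 m
GM = 6.637 × 10^19 m³/s²
Transfer ellipse: a_t = (r₁ + r₂)/2 = 1.25 × 10^8 m
Circular speed at r₁: v₁ = √(GM/r₁) = 1.15213 × 10^6 m/s
Transfer speed at r₁ (periapsis): v₁ₜ = √(GM(2/r₁ − 1/a_t)) = 1.45734 × 10^6 m/s
(a) ΔV₁ = v₁ₜ − v₁ = 305212 m/s ≈ 305.2 km/s
Circular speed at r₂: v₂ = √(GM/r₂) = 576064 m/s
Transfer speed at r₂ (apoapsis): v₂ₜ = √(GM(2/r₂ − 1/a_t)) = 364335 m/s
(b) ΔV₂ = v₂ − v₂ₜ = 211729 m/s ≈ 211.7 km/s
(c) ΔV_total = ΔV₁ + ΔV₂ = 516941 m/s ≈ 516.9 km/s

Final answer:
(a) ΔV₁ = 305.2 km/s
(b) ΔV₂ = 211.7 km/s
(c) ΔV_total = 516.9 km/s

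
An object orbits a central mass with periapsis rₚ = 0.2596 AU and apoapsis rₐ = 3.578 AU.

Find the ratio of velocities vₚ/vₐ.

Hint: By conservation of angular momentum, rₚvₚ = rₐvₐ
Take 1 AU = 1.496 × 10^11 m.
rₚ = 0.2596 AU = 3.88362 × 10^10 m
rₐ = 3.578 AU = 5.35269 × 10^11 m
rₚvₚ = rₐvₐ  ⇒  vₚ/vₐ = rₐ/rₚ
vₚ/vₐ = (5.35269 × 10^11) / (3.88362 × 10^10) = 13.7827

Final answer: vₚ/vₐ = 13.78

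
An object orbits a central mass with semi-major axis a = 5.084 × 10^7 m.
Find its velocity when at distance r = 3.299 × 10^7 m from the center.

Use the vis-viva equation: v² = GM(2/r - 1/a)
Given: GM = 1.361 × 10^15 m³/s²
a = 5.084 × 10^7 m
r = 3.299 × 10^7 m
GM = 1.361 × 10^15 m³/s²
2/r − 1/a = 6.06244 × 10^-8 − 1.96696 × 10^-8 = 4.09549 × 10^-8 m⁻¹
v² = GM (2/r − 1/a) = 5.57396 × 10^7 m²/s²
v = 7465.9 m/s ≈ 7.466 km/s

Final answer: 7.466 km/s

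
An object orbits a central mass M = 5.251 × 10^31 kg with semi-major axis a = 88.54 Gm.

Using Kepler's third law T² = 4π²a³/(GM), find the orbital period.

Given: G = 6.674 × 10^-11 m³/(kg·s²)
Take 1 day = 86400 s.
M = 5.251 × 10^31 kg
GM = G × M = 6.674 × 10^-11 × 5.251 × 10^31 = 3.50452 × 10^21 m³/s²
a = 88.54 Gm = 8.854 × 10^10 m
a³ = 6.94094 × 10^32 m³
T = 2π √(a³/GM) = 2π √((6.94094 × 10^32) / (3.50452 × 10^21)) = 2π × 445036 s
T = 2.79624 × 10^6 s ≈ 32.36 days

Final answer: 32.36 days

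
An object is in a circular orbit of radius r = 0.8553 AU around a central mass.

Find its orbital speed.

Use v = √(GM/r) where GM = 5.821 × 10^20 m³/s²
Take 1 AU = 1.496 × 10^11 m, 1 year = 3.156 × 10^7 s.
r = 0.8553 AU = 1.27953 × 10^11 m
GM = 5.821 × 10^20 m³/s²
GM/r = (5.821 × 10^20) / (1.27953 × 10^11) = 4.54933 × 10^9 m²/s²
v = √(GM/r) = 67448.7 m/s ≈ 14.23 AU/year

Final answer: 14.23 AU/year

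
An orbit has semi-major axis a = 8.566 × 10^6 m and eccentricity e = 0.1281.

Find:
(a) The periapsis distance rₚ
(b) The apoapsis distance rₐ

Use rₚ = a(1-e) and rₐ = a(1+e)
a = 8.566 × 10^6 m
e = 0.1281:  1 − e = 0.8719,  1 + e = 1.1281
(a) rₚ = a(1 − e) = 8.566 × 10^6 m × 0.8719 = 7.4687 × 10^6 m ≈ 7.469 × 10^6 m
(b) rₐ = a(1 + e) = 8.566 × 10^6 m × 1.1281 = 9.6633 × 10^6 m ≈ 9.663 × 10^6 m

Final answer:
(a) rₚ = 7.469 × 10^6 m
(b) rₐ = 9.663 × 10^6 m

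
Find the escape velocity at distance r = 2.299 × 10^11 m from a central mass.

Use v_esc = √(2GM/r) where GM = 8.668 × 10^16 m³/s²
r = 2.299 × 10^11 m
GM = 8.668 × 10^16 m³/s²
2GM/r = 2 × (8.668 × 10^16) / (2.299 × 10^11) = 754067 m²/s²
v_esc = √(2GM/r) = 868.37 m/s ≈ 868.4 m/s

Final answer: 868.4 m/s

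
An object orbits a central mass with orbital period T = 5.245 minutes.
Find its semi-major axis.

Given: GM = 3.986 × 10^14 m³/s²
T = 5.245 minutes = 314.7 s
GM = 3.986 × 10^14 m³/s²
Kepler's third law: a³ = GM T² / (4π²)
T² = 99036.1 s²
a³ = (3.986 × 10^14) × 99036.1 / (4π²) = 9.99933 × 10^17 m³
a = (a³)^(1/3) = 999978 m ≈ 1000 km

Final answer: 1000 km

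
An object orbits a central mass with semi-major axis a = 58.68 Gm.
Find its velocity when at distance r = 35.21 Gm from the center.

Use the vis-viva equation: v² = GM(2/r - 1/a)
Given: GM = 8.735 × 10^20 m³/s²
a = 58.68 Gm = 5.868 × 10^10 m
r = 35.21 Gm = 3.521 × 10^10 m
GM = 8.735 × 10^20 m³/s²
2/r − 1/a = 5.6802 × 10^-11 − 1.70416 × 10^-11 = 3.97605 × 10^-11 m⁻¹
v² = GM (2/r − 1/a) = 3.47308 × 10^10 m²/s²
v = 186362 m/s ≈ 186.4 km/s

Final answer: 186.4 km/s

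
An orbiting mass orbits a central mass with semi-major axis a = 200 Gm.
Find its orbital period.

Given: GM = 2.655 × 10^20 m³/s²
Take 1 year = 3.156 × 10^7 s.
a = 200 Gm = 2 × 10^11 m
GM = 2.655 × 10^20 m³/s²
a³ = 8 × 10^33 m³
T = 2π √(a³/GM) = 2π √((8 × 10^33) / (2.655 × 10^20)) = 2π × 5.48925 × 10^6 s
T = 3.449 × 10^7 s ≈ 1.093 years

Final answer: 1.093 years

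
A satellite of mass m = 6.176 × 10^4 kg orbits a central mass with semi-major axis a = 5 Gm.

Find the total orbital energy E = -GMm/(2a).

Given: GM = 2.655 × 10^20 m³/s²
a = 5 Gm = 5 × 10^9 m
GM = 2.655 × 10^20 m³/s²
2a = 1 × 10^10 m
GMm = 2.655 × 10^20 × 61760 = 1.63973 × 10^25 m³·kg/s²
E = −GMm/(2a) = -1.63973 × 10^15 J ≈ -1.64 PJ

Final answer: -1.64 PJ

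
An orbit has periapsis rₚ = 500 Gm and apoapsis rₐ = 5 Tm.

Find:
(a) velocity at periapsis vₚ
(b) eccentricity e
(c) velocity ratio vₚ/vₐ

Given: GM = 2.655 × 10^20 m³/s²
rₚ = 500 Gm = 5 × 10^11 m
rₐ = 5 Tm = 5 × 10^12 m
GM = 2.655 × 10^20 m³/s²
a = (rₚ + rₐ)/2 = 2.75 × 10^12 m
e = (rₐ − rₚ)/(rₐ + rₚ) = (4.5 × 10^12) / (5.5 × 10^12) = 0.818182
(a) vₚ² = GM (2/rₚ − 1/a) = 2.655 × 10^20 × (4 × 10^-12 − 3.63636 × 10^-13) = 9.65455 × 10^8 m²/s²;  vₚ = 31071.8 m/s ≈ 31.07 km/s
(b) e = 0.818182 ≈ 0.8182
(c) vₚ/vₐ = rₐ/rₚ (angular momentum) = (5 × 10^12) / (5 × 10^11) = 10 ≈ 10

Final answer:
(a) velocity at periapsis vₚ = 31.07 km/s
(b) eccentricity e = 0.8182
(c) velocity ratio vₚ/vₐ = 10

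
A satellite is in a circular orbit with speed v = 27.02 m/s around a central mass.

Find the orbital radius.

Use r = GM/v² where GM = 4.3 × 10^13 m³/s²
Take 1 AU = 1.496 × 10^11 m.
v = 27.02 m/s
GM = 4.3 × 10^13 m³/s²
v² = 730.08 m²/s²
r = GM/v² = (4.3 × 10^13) / 730.08 = 5.88976 × 10^10 m ≈ 0.3937 AU

Final answer: 0.3937 AU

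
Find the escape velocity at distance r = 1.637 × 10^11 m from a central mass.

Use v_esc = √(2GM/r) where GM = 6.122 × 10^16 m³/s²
r = 1.637 × 10^11 m
GM = 6.122 × 10^16 m³/s²
2GM/r = 2 × (6.122 × 10^16) / (1.637 × 10^11) = 747954 m²/s²
v_esc = √(2GM/r) = 864.843 m/s ≈ 864.8 m/s

Final answer: 864.8 m/s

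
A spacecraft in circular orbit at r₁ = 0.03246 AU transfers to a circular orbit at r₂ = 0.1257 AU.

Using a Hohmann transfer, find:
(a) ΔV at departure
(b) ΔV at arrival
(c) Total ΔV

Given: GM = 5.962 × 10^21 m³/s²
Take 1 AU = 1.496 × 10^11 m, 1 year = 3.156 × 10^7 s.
r₁ = 0.03246 AU = 4.85602 × 10^9 m
r₂ = 0.1257 AU = 1.88047 × 10^10 m
GM = 5.962 × 10^21 m³/s²
Transfer ellipse: a_t = (r₁ + r₂)/2 = 1.18304 × 10^10 m
Circular speed at r₁: v₁ = √(GM/r₁) = 1.10804 × 10^6 m/s
Transfer speed at r₁ (periapsis): v₁ₜ = √(GM(2/r₁ − 1/a_t)) = 1.39698 × 10^6 m/s
(a) ΔV₁ = v₁ₜ − v₁ = 288939 m/s ≈ 60.96 AU/year
Circular speed at r₂: v₂ = √(GM/r₂) = 563070 m/s
Transfer speed at r₂ (apoapsis): v₂ₜ = √(GM(2/r₂ − 1/a_t)) = 360748 m/s
(b) ΔV₂ = v₂ − v₂ₜ = 202323 m/s ≈ 42.68 AU/year
(c) ΔV_total = ΔV₁ + ΔV₂ = 491261 m/s ≈ 103.6 AU/year

Final answer:
(a) ΔV₁ = 60.96 AU/year
(b) ΔV₂ = 42.68 AU/year
(c) ΔV_total = 103.6 AU/year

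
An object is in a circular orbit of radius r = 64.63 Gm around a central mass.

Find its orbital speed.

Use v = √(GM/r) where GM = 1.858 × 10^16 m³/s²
r = 64.63 Gm = 6.463 × 10^10 m
GM = 1.858 × 10^16 m³/s²
GM/r = (1.858 × 10^16) / (6.463 × 10^10) = 287483 m²/s²
v = √(GM/r) = 536.174 m/s ≈ 536.2 m/s

Final answer: 536.2 m/s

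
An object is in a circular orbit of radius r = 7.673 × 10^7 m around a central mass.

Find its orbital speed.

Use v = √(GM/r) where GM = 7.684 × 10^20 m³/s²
r = 7.673 × 10^7 m
GM = 7.684 × 10^20 m³/s²
GM/r = (7.684 × 10^20) / (7.673 × 10^7) = 1.00143 × 10^13 m²/s²
v = √(GM/r) = 3.16454 × 10^6 m/s ≈ 3165 km/s

Final answer: 3165 km/s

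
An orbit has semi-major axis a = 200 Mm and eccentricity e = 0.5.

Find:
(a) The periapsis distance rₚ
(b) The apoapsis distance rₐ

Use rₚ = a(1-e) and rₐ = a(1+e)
a = 200 Mm = 2 × 10^8 m
e = 0.5:  1 − e = 0.5,  1 + e = 1.5
(a) rₚ = a(1 − e) = 2 × 10^8 m × 0.5 = 1 × 10^8 m ≈ 100 Mm
(b) rₐ = a(1 + e) = 2 × 10^8 m × 1.5 = 3 × 10^8 m ≈ 300 Mm

Final answer:
(a) rₚ = 100 Mm
(b) rₐ = 300 Mm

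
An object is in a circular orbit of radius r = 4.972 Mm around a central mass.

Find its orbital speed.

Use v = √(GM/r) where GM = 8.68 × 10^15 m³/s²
r = 4.972 Mm = 4.972 × 10^6 m
GM = 8.68 × 10^15 m³/s²
GM/r = (8.68 × 10^15) / (4.972 × 10^6) = 1.74578 × 10^9 m²/s²
v = √(GM/r) = 41782.5 m/s ≈ 41.78 km/s

Final answer: 41.78 km/s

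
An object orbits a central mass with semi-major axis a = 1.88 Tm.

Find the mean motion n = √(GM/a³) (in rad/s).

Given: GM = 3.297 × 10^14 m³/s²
a = 1.88 Tm = 1.88 × 10^12 m
GM = 3.297 × 10^14 m³/s²
a³ = 6.64467 × 10^36 m³
GM/a³ = (3.297 × 10^14) / (6.64467 × 10^36) = 4.96187 × 10^-23 s⁻²
n = √(GM/a³) = 7.04405 × 10^-12 rad/s ≈ 7.044 × 10^-12 rad/s

Final answer: n = 7.044 × 10^-12 rad/s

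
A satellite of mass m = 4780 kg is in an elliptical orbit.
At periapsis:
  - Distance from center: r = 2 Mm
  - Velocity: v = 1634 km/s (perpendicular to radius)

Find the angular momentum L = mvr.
r = 2 Mm = 2 × 10^6 m
v = 1634 km/s = 1.634 × 10^6 m/s
vr = 1.634 × 10^6 × 2 × 10^6 = 3.268 × 10^12 m²/s
L = m × vr = 4780 × 3.268 × 10^12 = 1.5621 × 10^16 kg·m²/s ≈ 1.562 × 10^16 kg·m²/s

Final answer: L = 1.562 × 10^16 kg·m²/s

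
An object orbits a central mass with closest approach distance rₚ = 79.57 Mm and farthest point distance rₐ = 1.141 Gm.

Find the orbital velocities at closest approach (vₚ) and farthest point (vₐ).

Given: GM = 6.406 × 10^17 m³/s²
rₚ = 79.57 Mm = 7.957 × 10^7 m
rₐ = 1.141 Gm = 1.141 × 10^9 m
GM = 6.406 × 10^17 m³/s²
a = (rₚ + rₐ)/2 = 6.10285 × 10^8 m
Vis-viva: v² = GM (2/r − 1/a)
vₚ² = 6.406 × 10^17 × (2.51351 × 10^-8 − 1.63858 × 10^-9) = 1.50519 × 10^10 m²/s²
vₚ = 122686 m/s ≈ 122.7 km/s
vₐ² = 6.406 × 10^17 × (1.75285 × 10^-9 − 1.63858 × 10^-9) = 7.32012 × 10^7 m²/s²
vₐ = 8555.77 m/s ≈ 8.556 km/s

Final answer: vₚ = 122.7 km/s, vₐ = 8.556 km/s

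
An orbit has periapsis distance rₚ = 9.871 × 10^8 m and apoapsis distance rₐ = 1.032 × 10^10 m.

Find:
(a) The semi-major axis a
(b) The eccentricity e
rₚ = 9.871 × 10^8 m
rₐ = 1.032 × 10^10 m
(a) a = (rₚ + rₐ)/2 = 5.65355 × 10^9 m ≈ 5.654 × 10^9 m
(b) e = (rₐ − rₚ)/(rₐ + rₚ) = (9.3329 × 10^9) / (1.13071 × 10^10) = 0.825402

Final answer:
(a) a = 5.654 × 10^9 m
(b) e = 0.8254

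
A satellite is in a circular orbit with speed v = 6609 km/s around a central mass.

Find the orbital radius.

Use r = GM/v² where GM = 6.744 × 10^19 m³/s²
v = 6609 km/s = 6.609 × 10^6 m/s
GM = 6.744 × 10^19 m³/s²
v² = 4.36789 × 10^13 m²/s²
r = GM/v² = (6.744 × 10^19) / (4.36789 × 10^13) = 1.544 × 10^6 m ≈ 1.544 Mm

Final answer: 1.544 Mm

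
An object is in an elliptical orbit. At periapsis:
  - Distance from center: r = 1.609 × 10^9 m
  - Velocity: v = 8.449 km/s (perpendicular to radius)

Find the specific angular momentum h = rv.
r = 1.609 × 10^9 m
v = 8.449 km/s = 8449 m/s
h = rv = 1.609 × 10^9 × 8449 = 1.35944 × 10^13 m²/s ≈ 1.359 × 10^13 m²/s

Final answer: h = 1.359 × 10^13 m²/s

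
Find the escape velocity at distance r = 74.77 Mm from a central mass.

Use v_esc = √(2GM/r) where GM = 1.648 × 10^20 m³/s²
r = 74.77 Mm = 7.477 × 10^7 m
GM = 1.648 × 10^20 m³/s²
2GM/r = 2 × (1.648 × 10^20) / (7.477 × 10^7) = 4.40819 × 10^12 m²/s²
v_esc = √(2GM/r) = 2.09957 × 10^6 m/s ≈ 2100 km/s

Final answer: 2100 km/s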